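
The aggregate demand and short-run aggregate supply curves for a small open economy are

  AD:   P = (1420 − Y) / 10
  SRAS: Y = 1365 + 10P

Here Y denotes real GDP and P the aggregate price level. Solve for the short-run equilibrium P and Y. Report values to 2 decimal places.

P = 2.75, Y = 1392.50

Rearrange AD to Y = 1420 − 10P.
Set AD = SRAS: 1420 − 10P = 1365 + 10P, so 55 = 20P and P = 2.75.
Substituting into AD, Y = 1420 − 10P = 1392.50.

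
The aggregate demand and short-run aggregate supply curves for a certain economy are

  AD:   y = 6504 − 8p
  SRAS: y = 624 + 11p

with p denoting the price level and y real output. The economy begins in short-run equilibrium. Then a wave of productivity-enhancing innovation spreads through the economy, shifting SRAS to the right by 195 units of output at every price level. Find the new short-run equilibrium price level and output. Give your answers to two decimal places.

p = 299.21, y = 4110.32

This is a positive supply shock: SRAS shifts right.
New SRAS: y = 819 + 11p.
Set AD = SRAS: 6504 − 8p = 819 + 11p, so 5685 = 19p and p = 299.21.
Substituting into AD, y = 4110.32.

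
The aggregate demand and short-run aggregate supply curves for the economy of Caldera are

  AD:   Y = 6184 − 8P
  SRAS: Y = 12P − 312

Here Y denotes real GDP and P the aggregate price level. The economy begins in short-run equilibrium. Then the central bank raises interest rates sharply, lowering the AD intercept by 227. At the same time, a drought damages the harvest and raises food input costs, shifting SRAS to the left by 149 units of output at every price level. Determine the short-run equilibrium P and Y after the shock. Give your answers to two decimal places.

P = 320.90, Y = 3389.80

After both shocks: AD is Y = 5957 − 8P and SRAS is Y = 12P − 461.
Setting them equal: 6418 = 20P, so P = 320.90.
Substituting into AD, Y = 3389.80.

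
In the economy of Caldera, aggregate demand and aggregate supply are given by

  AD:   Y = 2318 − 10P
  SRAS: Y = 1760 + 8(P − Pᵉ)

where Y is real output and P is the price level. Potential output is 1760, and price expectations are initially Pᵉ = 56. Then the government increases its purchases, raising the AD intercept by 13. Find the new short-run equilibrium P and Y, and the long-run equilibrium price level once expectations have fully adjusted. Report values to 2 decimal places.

Short run: P = 56.61, Y = 1764.89. Long run: P = 57.10.

AD shifts right: new AD is Y = 2331 − 10P. With Pᵉ = 56, SRAS is Y = 1312 + 8P.
Short run: 2331 − 10P = 1312 + 8P gives 1019 = 18P, so P = 56.61 and Y = 2331 − 10P = 1764.89.
Y = 1764.89 is above potential 1760; expectations adjust and SRAS shifts left until Y = 1760.
Long run: on the new AD curve, 1760 = 2331 − 10P gives P = 57.10.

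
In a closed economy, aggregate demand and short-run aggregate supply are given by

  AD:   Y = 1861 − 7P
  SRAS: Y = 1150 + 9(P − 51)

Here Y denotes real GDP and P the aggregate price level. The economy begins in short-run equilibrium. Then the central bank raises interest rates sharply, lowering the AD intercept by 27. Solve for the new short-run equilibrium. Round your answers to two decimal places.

This is a negative demand shock: AD shifts left.
New AD: Y = 1834 − 7P.
SRAS can be written Y = 691 + 9P.
Set AD = SRAS: 1834 − 7P = 691 + 9P, so 1143 = 16P and P = 71.44.
Substituting into AD, Y = 1333.94.

P = 71.44, Y = 1333.94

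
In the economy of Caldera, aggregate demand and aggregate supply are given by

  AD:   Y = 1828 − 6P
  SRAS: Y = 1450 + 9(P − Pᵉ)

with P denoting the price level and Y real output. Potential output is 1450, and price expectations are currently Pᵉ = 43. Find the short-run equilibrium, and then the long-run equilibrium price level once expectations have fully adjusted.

Short run: P = 51, Y = 1522. Long run: P = 63.

Short run: with Pᵉ = 43, SRAS is Y = 1063 + 9P. Setting AD = SRAS gives 765 = 15P, so P = 51 and Y = 1828 − 6·51 = 1522.
Output 1522 is above potential 1450, so over time expected prices rise and SRAS shifts left until Y returns to 1450.
Long run: Y = 1450 on the AD curve gives 1450 = 1828 − 6P, so P = 63.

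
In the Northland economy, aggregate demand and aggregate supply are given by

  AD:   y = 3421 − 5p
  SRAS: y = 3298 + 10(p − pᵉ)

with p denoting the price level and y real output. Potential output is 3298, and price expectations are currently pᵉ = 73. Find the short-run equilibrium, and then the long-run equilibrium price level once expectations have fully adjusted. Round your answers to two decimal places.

Short run: with pᵉ = 73, SRAS is y = 2568 + 10p. Setting AD = SRAS gives 853 = 15p, so p = 56.87 and y = 3421 − 5p = 3136.67.
Output 3136.67 is below potential 3298, so over time expected prices fall and SRAS shifts right until y returns to 3298.
Long run: y = 3298 on the AD curve gives 3298 = 3421 − 5p, so p = 24.60.

Short run: p = 56.87, y = 3136.67. Long run: p = 24.60.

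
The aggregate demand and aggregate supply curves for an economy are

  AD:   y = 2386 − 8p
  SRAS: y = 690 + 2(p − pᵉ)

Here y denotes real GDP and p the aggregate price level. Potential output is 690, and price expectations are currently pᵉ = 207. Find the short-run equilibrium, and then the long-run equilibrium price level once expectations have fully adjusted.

Short run: with pᵉ = 207, SRAS is y = 276 + 2p. Setting AD = SRAS gives 2110 = 10p, so p = 211 and y = 2386 − 8·211 = 698.
Output 698 is above potential 690, so over time expected prices rise and SRAS shifts left until y returns to 690.
Long run: y = 690 on the AD curve gives 690 = 2386 − 8p, so p = 212.

Short run: p = 211, y = 698. Long run: p = 212.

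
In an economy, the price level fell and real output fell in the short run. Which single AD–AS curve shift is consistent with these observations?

AD shifted left

P fell and Y fell. An AD shift moves P and Y in the same direction; an SRAS shift moves them in opposite directions.
Here P and Y moved in the same direction, so the AD curve shifted.
Since Y fell, AD shifted left.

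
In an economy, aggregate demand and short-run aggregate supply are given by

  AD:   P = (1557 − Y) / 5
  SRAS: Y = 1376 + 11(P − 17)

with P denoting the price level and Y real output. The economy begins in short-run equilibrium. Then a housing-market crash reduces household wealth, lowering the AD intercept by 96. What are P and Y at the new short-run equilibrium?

P = 17, Y = 1376

This is a negative demand shock: AD shifts left.
New AD: Y = 1461 − 5P.
SRAS can be written Y = 1189 + 11P.
Set AD = SRAS: 1461 − 5P = 1189 + 11P, so 272 = 16P and P = 17.
Y = 1461 − 5·17 = 1376.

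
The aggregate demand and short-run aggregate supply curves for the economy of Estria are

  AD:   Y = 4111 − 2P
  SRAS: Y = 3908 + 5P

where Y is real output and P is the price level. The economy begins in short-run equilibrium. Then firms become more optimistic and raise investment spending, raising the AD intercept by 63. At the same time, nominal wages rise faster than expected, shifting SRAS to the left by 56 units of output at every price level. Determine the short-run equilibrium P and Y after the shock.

P = 46, Y = 4082

After both shocks: AD is Y = 4174 − 2P and SRAS is Y = 3852 + 5P.
Setting them equal: 322 = 7P, so P = 46.
Y = 4174 − 2·46 = 4082.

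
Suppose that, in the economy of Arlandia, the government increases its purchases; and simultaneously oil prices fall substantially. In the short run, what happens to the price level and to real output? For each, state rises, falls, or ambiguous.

The first event is a positive demand shock: AD shifts right, which by itself pushes P up and Y up.
The second is a favourable supply shock: SRAS shifts right, which by itself pushes P down and Y up.
The two shocks push P in opposite directions, so the effect on P is ambiguous. Both shocks push Y up, so Y rises.

Price level: ambiguous; output: rises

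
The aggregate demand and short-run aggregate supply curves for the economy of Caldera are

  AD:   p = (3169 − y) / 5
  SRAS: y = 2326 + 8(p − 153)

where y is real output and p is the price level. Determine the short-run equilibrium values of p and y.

p = 159, y = 2374

Write SRAS as y = 2326 + 8p − 1224 = 1102 + 8p.
Rearrange AD to y = 3169 − 5p.
Set AD = SRAS: 3169 − 5p = 1102 + 8p, so 2067 = 13p and p = 159.
Then y = 3169 − 5·159 = 2374.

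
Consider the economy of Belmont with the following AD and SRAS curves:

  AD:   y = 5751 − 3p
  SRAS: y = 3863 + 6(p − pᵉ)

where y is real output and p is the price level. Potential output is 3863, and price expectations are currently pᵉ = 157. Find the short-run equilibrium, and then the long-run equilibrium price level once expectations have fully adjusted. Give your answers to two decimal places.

Short run: p = 314.44, y = 4807.67. Long run: p = 629.33.

Short run: with pᵉ = 157, SRAS is y = 2921 + 6p. Setting AD = SRAS gives 2830 = 9p, so p = 314.44 and y = 5751 − 3p = 4807.67.
Output 4807.67 is above potential 3863, so over time expected prices rise and SRAS shifts left until y returns to 3863.
Long run: y = 3863 on the AD curve gives 3863 = 5751 − 3p, so p = 629.33.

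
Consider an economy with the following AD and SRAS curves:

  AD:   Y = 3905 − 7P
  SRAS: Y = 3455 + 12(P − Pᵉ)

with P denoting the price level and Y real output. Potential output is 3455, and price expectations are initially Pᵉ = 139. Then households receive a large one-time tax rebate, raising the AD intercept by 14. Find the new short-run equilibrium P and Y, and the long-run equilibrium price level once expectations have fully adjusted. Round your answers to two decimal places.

AD shifts right: new AD is Y = 3919 − 7P. With Pᵉ = 139, SRAS is Y = 1787 + 12P.
Short run: 3919 − 7P = 1787 + 12P gives 2132 = 19P, so P = 112.21 and Y = 3919 − 7P = 3133.53.
Y = 3133.53 is below potential 3455; expectations adjust and SRAS shifts right until Y = 3455.
Long run: on the new AD curve, 3455 = 3919 − 7P gives P = 66.29.

Short run: P = 112.21, Y = 3133.53. Long run: P = 66.29.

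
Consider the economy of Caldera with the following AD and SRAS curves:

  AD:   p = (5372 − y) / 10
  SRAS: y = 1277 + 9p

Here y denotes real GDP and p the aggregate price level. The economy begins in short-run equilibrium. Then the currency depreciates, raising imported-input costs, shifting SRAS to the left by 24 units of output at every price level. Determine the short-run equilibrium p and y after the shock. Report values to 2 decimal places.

This is a negative supply shock: SRAS shifts left.
New SRAS: y = 1253 + 9p.
Set AD = SRAS: 5372 − 10p = 1253 + 9p, so 4119 = 19p and p = 216.79.
Substituting into AD, y = 3204.11.

p = 216.79, y = 3204.11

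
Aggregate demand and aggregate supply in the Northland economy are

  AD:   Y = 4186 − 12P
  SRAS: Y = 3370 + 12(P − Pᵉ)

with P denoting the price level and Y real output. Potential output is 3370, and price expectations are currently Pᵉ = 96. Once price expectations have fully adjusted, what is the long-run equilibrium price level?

Long-run P = 68

Short run: with Pᵉ = 96, SRAS is Y = 2218 + 12P. Setting AD = SRAS gives 1968 = 24P, so P = 82 and Y = 4186 − 12·82 = 3202.
Output 3202 is below potential 3370, so over time expected prices fall and SRAS shifts right until Y returns to 3370.
Long run: Y = 3370 on the AD curve gives 3370 = 4186 − 12P, so P = 68.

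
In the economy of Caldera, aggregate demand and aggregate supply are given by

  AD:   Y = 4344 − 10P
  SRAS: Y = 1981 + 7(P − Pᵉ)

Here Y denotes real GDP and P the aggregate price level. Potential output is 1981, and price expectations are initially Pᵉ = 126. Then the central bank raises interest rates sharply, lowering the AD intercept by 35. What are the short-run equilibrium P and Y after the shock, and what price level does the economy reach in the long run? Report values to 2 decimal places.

AD shifts left: new AD is Y = 4309 − 10P. With Pᵉ = 126, SRAS is Y = 1099 + 7P.
Short run: 4309 − 10P = 1099 + 7P gives 3210 = 17P, so P = 188.82 and Y = 4309 − 10P = 2420.76.
Y = 2420.76 is above potential 1981; expectations adjust and SRAS shifts left until Y = 1981.
Long run: on the new AD curve, 1981 = 4309 − 10P gives P = 232.80.

Short run: P = 188.82, Y = 2420.76. Long run: P = 232.80.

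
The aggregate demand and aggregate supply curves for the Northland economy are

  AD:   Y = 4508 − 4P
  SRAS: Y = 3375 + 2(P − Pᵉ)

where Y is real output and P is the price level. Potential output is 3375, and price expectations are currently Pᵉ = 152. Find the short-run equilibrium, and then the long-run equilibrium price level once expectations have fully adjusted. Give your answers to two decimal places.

Short run: with Pᵉ = 152, SRAS is Y = 3071 + 2P. Setting AD = SRAS gives 1437 = 6P, so P = 239.50 and Y = 4508 − 4P = 3550.00.
Output 3550.00 is above potential 3375, so over time expected prices rise and SRAS shifts left until Y returns to 3375.
Long run: Y = 3375 on the AD curve gives 3375 = 4508 − 4P, so P = 283.25.

Short run: P = 239.50, Y = 3550.00. Long run: P = 283.25.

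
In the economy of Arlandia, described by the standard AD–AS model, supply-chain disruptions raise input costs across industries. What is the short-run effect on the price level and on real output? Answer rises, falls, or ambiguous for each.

Price level: rises; output: falls

This is an adverse supply shock: SRAS shifts left.
Moving along the downward-sloping AD curve, P rises and Y falls.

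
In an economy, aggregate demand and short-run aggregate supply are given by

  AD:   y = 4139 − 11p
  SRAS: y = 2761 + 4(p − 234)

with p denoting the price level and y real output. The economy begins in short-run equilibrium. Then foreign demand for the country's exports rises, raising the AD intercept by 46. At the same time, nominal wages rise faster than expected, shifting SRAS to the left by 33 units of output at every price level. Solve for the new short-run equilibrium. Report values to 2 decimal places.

p = 159.53, y = 2430.13

After both shocks: AD is y = 4185 − 11p and SRAS is y = 1792 + 4p.
Setting them equal: 2393 = 15p, so p = 159.53.
Substituting into AD, y = 2430.13.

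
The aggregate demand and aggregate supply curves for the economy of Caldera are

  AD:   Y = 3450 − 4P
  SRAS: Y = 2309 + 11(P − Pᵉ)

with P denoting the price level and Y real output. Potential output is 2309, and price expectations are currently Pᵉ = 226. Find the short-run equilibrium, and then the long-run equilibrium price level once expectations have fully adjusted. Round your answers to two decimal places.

Short run: P = 241.80, Y = 2482.80. Long run: P = 285.25.

Short run: with Pᵉ = 226, SRAS is Y = 11P − 177. Setting AD = SRAS gives 3627 = 15P, so P = 241.80 and Y = 3450 − 4P = 2482.80.
Output 2482.80 is above potential 2309, so over time expected prices rise and SRAS shifts left until Y returns to 2309.
Long run: Y = 2309 on the AD curve gives 2309 = 3450 − 4P, so P = 285.25.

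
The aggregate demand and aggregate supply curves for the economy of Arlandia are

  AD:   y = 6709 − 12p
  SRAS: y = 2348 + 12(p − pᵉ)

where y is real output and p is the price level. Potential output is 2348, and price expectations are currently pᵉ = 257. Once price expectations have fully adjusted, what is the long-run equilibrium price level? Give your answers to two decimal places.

Short run: with pᵉ = 257, SRAS is y = 12p − 736. Setting AD = SRAS gives 7445 = 24p, so p = 310.21 and y = 6709 − 12p = 2986.50.
Output 2986.50 is above potential 2348, so over time expected prices rise and SRAS shifts left until y returns to 2348.
Long run: y = 2348 on the AD curve gives 2348 = 6709 − 12p, so p = 363.42.

Long-run p = 363.42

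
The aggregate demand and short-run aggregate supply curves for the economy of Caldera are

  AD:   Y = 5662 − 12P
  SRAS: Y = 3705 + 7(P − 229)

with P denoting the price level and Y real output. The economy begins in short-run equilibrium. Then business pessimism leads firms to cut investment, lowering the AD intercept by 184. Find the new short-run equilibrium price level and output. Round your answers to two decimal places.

This is a negative demand shock: AD shifts left.
New AD: Y = 5478 − 12P.
SRAS can be written Y = 2102 + 7P.
Set AD = SRAS: 5478 − 12P = 2102 + 7P, so 3376 = 19P and P = 177.68.
Substituting into AD, Y = 3345.79.

P = 177.68, Y = 3345.79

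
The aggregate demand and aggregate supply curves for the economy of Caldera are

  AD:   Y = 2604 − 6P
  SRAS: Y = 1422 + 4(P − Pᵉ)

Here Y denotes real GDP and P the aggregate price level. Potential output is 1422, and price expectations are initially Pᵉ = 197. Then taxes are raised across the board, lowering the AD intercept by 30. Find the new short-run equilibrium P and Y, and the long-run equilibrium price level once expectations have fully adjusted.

Short run: P = 194, Y = 1410. Long run: P = 192.

AD shifts left: new AD is Y = 2574 − 6P. With Pᵉ = 197, SRAS is Y = 634 + 4P.
Short run: 2574 − 6P = 634 + 4P gives 1940 = 10P, so P = 194 and Y = 2574 − 6·194 = 1410.
Y = 1410 is below potential 1422; expectations adjust and SRAS shifts right until Y = 1422.
Long run: on the new AD curve, 1422 = 2574 − 6P gives P = 192.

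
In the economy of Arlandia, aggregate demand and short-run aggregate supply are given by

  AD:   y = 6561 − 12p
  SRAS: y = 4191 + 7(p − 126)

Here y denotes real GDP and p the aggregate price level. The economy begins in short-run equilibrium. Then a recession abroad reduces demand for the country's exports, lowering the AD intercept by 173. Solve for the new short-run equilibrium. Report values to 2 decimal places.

p = 162.05, y = 4443.37

This is a negative demand shock: AD shifts left.
New AD: y = 6388 − 12p.
SRAS can be written y = 3309 + 7p.
Set AD = SRAS: 6388 − 12p = 3309 + 7p, so 3079 = 19p and p = 162.05.
Substituting into AD, y = 4443.37.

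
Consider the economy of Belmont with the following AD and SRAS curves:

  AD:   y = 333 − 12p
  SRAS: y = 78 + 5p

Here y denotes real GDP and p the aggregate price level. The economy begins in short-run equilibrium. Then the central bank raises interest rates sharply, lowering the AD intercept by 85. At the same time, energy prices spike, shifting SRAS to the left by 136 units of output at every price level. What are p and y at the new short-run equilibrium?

p = 18, y = 32

After both shocks: AD is y = 248 − 12p and SRAS is y = 5p − 58.
Setting them equal: 306 = 17p, so p = 18.
y = 248 − 12·18 = 32.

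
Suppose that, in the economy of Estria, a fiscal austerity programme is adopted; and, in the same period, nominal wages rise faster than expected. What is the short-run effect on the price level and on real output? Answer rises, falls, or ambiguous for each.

Price level: ambiguous; output: falls

The first event is a negative demand shock: AD shifts left, which by itself pushes P down and Y down.
The second is an adverse supply shock: SRAS shifts left, which by itself pushes P up and Y down.
The two shocks push P in opposite directions, so the effect on P is ambiguous. Both shocks push Y down, so Y falls.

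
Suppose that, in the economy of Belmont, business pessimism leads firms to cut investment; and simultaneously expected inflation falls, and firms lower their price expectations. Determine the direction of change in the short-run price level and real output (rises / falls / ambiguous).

The first event is a negative demand shock: AD shifts left, which by itself pushes P down and Y down.
The second is a favourable supply shock: SRAS shifts right, which by itself pushes P down and Y up.
Both shocks push P down, so P falls. The two shocks push Y in opposite directions, so the effect on Y is ambiguous.

Price level: falls; output: ambiguous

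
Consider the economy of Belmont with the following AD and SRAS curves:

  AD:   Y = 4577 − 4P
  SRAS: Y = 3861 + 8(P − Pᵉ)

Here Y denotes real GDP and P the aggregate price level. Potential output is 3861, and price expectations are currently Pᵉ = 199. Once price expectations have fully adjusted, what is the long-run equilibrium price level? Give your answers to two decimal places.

Long-run P = 179.00

Short run: with Pᵉ = 199, SRAS is Y = 2269 + 8P. Setting AD = SRAS gives 2308 = 12P, so P = 192.33 and Y = 4577 − 4P = 3807.67.
Output 3807.67 is below potential 3861, so over time expected prices fall and SRAS shifts right until Y returns to 3861.
Long run: Y = 3861 on the AD curve gives 3861 = 4577 − 4P, so P = 179.00.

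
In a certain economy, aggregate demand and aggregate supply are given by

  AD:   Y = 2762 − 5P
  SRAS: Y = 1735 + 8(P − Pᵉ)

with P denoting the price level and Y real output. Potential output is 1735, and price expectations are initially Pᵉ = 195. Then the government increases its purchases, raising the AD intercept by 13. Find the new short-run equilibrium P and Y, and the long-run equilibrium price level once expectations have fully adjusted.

Short run: P = 200, Y = 1775. Long run: P = 208.

AD shifts right: new AD is Y = 2775 − 5P. With Pᵉ = 195, SRAS is Y = 175 + 8P.
Short run: 2775 − 5P = 175 + 8P gives 2600 = 13P, so P = 200 and Y = 2775 − 5·200 = 1775.
Y = 1775 is above potential 1735; expectations adjust and SRAS shifts left until Y = 1735.
Long run: on the new AD curve, 1735 = 2775 − 5P gives P = 208.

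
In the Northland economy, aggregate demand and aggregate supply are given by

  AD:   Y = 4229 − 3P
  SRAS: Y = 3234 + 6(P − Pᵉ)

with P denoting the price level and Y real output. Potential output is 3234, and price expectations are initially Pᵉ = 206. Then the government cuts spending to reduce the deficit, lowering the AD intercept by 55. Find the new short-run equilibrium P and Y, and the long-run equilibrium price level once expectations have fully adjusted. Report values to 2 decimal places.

AD shifts left: new AD is Y = 4174 − 3P. With Pᵉ = 206, SRAS is Y = 1998 + 6P.
Short run: 4174 − 3P = 1998 + 6P gives 2176 = 9P, so P = 241.78 and Y = 4174 − 3P = 3448.67.
Y = 3448.67 is above potential 3234; expectations adjust and SRAS shifts left until Y = 3234.
Long run: on the new AD curve, 3234 = 4174 − 3P gives P = 313.33.

Short run: P = 241.78, Y = 3448.67. Long run: P = 313.33.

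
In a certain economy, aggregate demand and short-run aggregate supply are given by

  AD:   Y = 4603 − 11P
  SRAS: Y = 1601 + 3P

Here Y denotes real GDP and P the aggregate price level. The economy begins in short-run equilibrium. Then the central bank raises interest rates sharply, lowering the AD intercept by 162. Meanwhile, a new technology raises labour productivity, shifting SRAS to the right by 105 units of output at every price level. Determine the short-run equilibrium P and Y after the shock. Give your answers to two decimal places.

After both shocks: AD is Y = 4441 − 11P and SRAS is Y = 1706 + 3P.
Setting them equal: 2735 = 14P, so P = 195.36.
Substituting into AD, Y = 2292.07.

P = 195.36, Y = 2292.07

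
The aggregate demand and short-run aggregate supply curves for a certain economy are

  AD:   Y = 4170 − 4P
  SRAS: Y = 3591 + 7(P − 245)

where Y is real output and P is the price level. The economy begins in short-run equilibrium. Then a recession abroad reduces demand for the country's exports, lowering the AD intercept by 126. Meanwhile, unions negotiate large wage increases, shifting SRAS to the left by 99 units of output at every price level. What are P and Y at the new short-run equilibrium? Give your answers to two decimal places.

P = 206.09, Y = 3219.64

After both shocks: AD is Y = 4044 − 4P and SRAS is Y = 1777 + 7P.
Setting them equal: 2267 = 11P, so P = 206.09.
Substituting into AD, Y = 3219.64.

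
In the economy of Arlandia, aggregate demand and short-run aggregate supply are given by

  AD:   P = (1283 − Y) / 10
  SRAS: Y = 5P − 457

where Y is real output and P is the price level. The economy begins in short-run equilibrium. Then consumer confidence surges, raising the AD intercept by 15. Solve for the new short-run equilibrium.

P = 117, Y = 128

This is a positive demand shock: AD shifts right.
New AD: Y = 1298 − 10P.
Set AD = SRAS: 1298 − 10P = 5P − 457, so 1755 = 15P and P = 117.
Y = 1298 − 10·117 = 128.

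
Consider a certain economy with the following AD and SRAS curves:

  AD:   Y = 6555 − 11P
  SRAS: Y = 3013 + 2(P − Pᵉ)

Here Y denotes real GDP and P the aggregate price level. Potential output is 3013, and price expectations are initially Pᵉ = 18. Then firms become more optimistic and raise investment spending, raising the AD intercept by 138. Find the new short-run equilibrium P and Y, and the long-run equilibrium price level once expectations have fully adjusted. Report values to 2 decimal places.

AD shifts right: new AD is Y = 6693 − 11P. With Pᵉ = 18, SRAS is Y = 2977 + 2P.
Short run: 6693 − 11P = 2977 + 2P gives 3716 = 13P, so P = 285.85 and Y = 6693 − 11P = 3548.69.
Y = 3548.69 is above potential 3013; expectations adjust and SRAS shifts left until Y = 3013.
Long run: on the new AD curve, 3013 = 6693 − 11P gives P = 334.55.

Short run: P = 285.85, Y = 3548.69. Long run: P = 334.55.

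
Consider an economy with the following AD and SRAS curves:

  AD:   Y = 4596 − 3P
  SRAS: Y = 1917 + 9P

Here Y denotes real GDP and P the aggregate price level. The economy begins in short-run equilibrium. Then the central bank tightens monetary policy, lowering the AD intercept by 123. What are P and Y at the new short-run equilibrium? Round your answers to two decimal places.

This is a negative demand shock: AD shifts left.
New AD: Y = 4473 − 3P.
Set AD = SRAS: 4473 − 3P = 1917 + 9P, so 2556 = 12P and P = 213.00.
Substituting into AD, Y = 3834.00.

P = 213.00, Y = 3834.00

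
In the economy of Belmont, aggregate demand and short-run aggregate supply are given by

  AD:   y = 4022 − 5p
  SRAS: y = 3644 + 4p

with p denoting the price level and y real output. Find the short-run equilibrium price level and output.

p = 42, y = 3812

Set AD = SRAS: 4022 − 5p = 3644 + 4p, so 378 = 9p and p = 42.
Then y = 4022 − 5·42 = 3812.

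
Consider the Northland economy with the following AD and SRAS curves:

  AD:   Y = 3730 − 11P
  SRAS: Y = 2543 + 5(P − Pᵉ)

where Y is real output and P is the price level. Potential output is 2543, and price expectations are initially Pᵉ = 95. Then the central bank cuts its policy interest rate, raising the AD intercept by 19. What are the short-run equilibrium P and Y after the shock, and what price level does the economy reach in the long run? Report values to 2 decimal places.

Short run: P = 105.06, Y = 2593.31. Long run: P = 109.64.

AD shifts right: new AD is Y = 3749 − 11P. With Pᵉ = 95, SRAS is Y = 2068 + 5P.
Short run: 3749 − 11P = 2068 + 5P gives 1681 = 16P, so P = 105.06 and Y = 3749 − 11P = 2593.31.
Y = 2593.31 is above potential 2543; expectations adjust and SRAS shifts left until Y = 2543.
Long run: on the new AD curve, 2543 = 3749 − 11P gives P = 109.64.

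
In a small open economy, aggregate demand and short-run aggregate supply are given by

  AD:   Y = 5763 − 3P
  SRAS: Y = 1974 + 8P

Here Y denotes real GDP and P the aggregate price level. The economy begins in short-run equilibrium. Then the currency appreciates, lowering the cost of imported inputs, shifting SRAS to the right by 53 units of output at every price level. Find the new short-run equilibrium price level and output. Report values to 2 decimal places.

P = 339.64, Y = 4744.09

This is a positive supply shock: SRAS shifts right.
New SRAS: Y = 2027 + 8P.
Set AD = SRAS: 5763 − 3P = 2027 + 8P, so 3736 = 11P and P = 339.64.
Substituting into AD, Y = 4744.09.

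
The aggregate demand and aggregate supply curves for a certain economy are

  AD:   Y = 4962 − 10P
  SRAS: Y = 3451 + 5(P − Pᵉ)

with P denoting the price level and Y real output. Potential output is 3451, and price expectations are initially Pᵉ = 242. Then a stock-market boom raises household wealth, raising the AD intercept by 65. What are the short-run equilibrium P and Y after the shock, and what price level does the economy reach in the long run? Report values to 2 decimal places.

Short run: P = 185.73, Y = 3169.67. Long run: P = 157.60.

AD shifts right: new AD is Y = 5027 − 10P. With Pᵉ = 242, SRAS is Y = 2241 + 5P.
Short run: 5027 − 10P = 2241 + 5P gives 2786 = 15P, so P = 185.73 and Y = 5027 − 10P = 3169.67.
Y = 3169.67 is below potential 3451; expectations adjust and SRAS shifts right until Y = 3451.
Long run: on the new AD curve, 3451 = 5027 − 10P gives P = 157.60.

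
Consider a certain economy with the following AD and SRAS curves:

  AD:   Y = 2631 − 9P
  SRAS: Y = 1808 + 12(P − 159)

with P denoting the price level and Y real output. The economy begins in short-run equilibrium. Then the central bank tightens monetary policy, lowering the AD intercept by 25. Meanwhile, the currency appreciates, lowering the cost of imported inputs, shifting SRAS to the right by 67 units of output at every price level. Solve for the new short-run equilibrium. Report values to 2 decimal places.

After both shocks: AD is Y = 2606 − 9P and SRAS is Y = 12P − 33.
Setting them equal: 2639 = 21P, so P = 125.67.
Substituting into AD, Y = 1475.00.

P = 125.67, Y = 1475.00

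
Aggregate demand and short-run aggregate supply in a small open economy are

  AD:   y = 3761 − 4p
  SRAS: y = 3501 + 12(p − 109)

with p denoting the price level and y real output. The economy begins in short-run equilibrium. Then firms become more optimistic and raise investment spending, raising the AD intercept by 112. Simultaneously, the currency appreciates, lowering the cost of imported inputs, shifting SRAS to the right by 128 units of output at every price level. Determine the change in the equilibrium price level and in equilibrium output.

After both shocks: AD is y = 3873 − 4p and SRAS is y = 2321 + 12p.
Setting them equal: 1552 = 16p, so p = 97.
y = 3873 − 4·97 = 3485.
Initially p = 98, y = 3369, so Δp = -1 and Δy = +116.

Δp = -1, Δy = +116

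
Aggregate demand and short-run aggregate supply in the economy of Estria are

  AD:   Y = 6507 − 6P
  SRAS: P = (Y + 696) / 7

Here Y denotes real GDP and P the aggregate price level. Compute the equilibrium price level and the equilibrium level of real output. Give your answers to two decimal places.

P = 554.08, Y = 3182.54

Rearrange SRAS to Y = 7P − 696.
Set AD = SRAS: 6507 − 6P = 7P − 696, so 7203 = 13P and P = 554.08.
Substituting into AD, Y = 6507 − 6P = 3182.54.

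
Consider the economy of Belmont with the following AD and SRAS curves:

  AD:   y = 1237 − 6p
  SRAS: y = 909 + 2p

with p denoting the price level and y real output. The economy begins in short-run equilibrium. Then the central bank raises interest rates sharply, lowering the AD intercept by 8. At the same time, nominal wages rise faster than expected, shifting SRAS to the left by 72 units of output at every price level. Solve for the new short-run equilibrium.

p = 49, y = 935

After both shocks: AD is y = 1229 − 6p and SRAS is y = 837 + 2p.
Setting them equal: 392 = 8p, so p = 49.
y = 1229 − 6·49 = 935.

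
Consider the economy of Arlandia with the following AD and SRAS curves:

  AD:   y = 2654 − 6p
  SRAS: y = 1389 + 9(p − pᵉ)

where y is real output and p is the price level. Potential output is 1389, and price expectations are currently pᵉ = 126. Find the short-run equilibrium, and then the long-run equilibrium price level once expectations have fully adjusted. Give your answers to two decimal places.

Short run: p = 159.93, y = 1694.40. Long run: p = 210.83.

Short run: with pᵉ = 126, SRAS is y = 255 + 9p. Setting AD = SRAS gives 2399 = 15p, so p = 159.93 and y = 2654 − 6p = 1694.40.
Output 1694.40 is above potential 1389, so over time expected prices rise and SRAS shifts left until y returns to 1389.
Long run: y = 1389 on the AD curve gives 1389 = 2654 − 6p, so p = 210.83.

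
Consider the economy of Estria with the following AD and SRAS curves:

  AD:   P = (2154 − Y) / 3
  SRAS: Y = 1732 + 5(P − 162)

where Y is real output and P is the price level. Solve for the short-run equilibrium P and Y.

P = 154, Y = 1692

Write SRAS as Y = 1732 + 5P − 810 = 922 + 5P.
Rearrange AD to Y = 2154 − 3P.
Set AD = SRAS: 2154 − 3P = 922 + 5P, so 1232 = 8P and P = 154.
Then Y = 2154 − 3·154 = 1692.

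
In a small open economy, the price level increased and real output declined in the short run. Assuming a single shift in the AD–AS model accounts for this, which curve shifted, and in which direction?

SRAS shifted left

P rose and Y fell. An AD shift moves P and Y in the same direction; an SRAS shift moves them in opposite directions.
Here P and Y moved in opposite directions, so the SRAS curve shifted.
Since Y fell, SRAS shifted left.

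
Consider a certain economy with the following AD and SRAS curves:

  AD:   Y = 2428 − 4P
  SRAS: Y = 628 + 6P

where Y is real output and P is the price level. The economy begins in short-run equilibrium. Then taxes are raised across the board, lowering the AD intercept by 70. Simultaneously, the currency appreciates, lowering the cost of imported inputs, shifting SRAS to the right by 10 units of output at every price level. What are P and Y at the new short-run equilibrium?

P = 172, Y = 1670

After both shocks: AD is Y = 2358 − 4P and SRAS is Y = 638 + 6P.
Setting them equal: 1720 = 10P, so P = 172.
Y = 2358 − 4·172 = 1670.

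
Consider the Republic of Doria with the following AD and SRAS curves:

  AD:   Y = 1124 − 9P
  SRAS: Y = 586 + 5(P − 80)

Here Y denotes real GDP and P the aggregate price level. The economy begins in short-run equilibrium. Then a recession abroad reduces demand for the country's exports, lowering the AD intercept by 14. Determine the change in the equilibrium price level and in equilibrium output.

This is a negative demand shock: AD shifts left.
New AD: Y = 1110 − 9P.
SRAS can be written Y = 186 + 5P.
Set AD = SRAS: 1110 − 9P = 186 + 5P, so 924 = 14P and P = 66.
Y = 1110 − 9·66 = 516.
Initially P = 67, Y = 521, so ΔP = -1 and ΔY = -5.

ΔP = -1, ΔY = -5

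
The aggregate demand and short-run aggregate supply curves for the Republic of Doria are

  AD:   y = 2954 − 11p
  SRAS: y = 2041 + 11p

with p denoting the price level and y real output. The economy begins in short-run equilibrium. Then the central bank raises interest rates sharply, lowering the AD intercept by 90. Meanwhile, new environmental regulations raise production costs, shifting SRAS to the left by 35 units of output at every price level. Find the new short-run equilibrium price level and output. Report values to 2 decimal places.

p = 39.00, y = 2435.00

After both shocks: AD is y = 2864 − 11p and SRAS is y = 2006 + 11p.
Setting them equal: 858 = 22p, so p = 39.00.
Substituting into AD, y = 2435.00.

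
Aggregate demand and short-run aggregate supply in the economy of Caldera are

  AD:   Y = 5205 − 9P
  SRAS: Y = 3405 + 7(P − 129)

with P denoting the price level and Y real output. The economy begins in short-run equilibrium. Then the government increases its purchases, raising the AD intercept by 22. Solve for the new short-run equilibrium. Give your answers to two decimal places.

P = 170.31, Y = 3694.19

This is a positive demand shock: AD shifts right.
New AD: Y = 5227 − 9P.
SRAS can be written Y = 2502 + 7P.
Set AD = SRAS: 5227 − 9P = 2502 + 7P, so 2725 = 16P and P = 170.31.
Substituting into AD, Y = 3694.19.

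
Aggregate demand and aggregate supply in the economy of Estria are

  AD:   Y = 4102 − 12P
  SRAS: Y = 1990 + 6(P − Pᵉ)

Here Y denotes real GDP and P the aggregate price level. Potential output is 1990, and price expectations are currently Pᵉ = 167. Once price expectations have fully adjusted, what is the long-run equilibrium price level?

Long-run P = 176

Short run: with Pᵉ = 167, SRAS is Y = 988 + 6P. Setting AD = SRAS gives 3114 = 18P, so P = 173 and Y = 4102 − 12·173 = 2026.
Output 2026 is above potential 1990, so over time expected prices rise and SRAS shifts left until Y returns to 1990.
Long run: Y = 1990 on the AD curve gives 1990 = 4102 − 12P, so P = 176.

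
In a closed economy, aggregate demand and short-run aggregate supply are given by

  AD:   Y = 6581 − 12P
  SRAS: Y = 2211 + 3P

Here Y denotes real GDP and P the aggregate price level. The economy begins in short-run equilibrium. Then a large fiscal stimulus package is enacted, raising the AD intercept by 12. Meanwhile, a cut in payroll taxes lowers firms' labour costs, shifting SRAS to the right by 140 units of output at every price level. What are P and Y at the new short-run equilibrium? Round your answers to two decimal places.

P = 282.80, Y = 3199.40

After both shocks: AD is Y = 6593 − 12P and SRAS is Y = 2351 + 3P.
Setting them equal: 4242 = 15P, so P = 282.80.
Substituting into AD, Y = 3199.40.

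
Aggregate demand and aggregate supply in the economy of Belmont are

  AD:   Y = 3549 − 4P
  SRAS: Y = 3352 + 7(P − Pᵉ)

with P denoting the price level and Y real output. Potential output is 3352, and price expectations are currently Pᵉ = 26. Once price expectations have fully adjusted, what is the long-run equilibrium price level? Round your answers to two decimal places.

Long-run P = 49.25

Short run: with Pᵉ = 26, SRAS is Y = 3170 + 7P. Setting AD = SRAS gives 379 = 11P, so P = 34.45 and Y = 3549 − 4P = 3411.18.
Output 3411.18 is above potential 3352, so over time expected prices rise and SRAS shifts left until Y returns to 3352.
Long run: Y = 3352 on the AD curve gives 3352 = 3549 − 4P, so P = 49.25.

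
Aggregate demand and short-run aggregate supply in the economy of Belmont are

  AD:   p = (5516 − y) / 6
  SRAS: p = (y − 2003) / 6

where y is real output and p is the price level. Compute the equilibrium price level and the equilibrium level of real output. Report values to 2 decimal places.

p = 292.75, y = 3759.50

Rearrange AD to y = 5516 − 6p.
Rearrange SRAS to y = 2003 + 6p.
Set AD = SRAS: 5516 − 6p = 2003 + 6p, so 3513 = 12p and p = 292.75.
Substituting into AD, y = 5516 − 6p = 3759.50.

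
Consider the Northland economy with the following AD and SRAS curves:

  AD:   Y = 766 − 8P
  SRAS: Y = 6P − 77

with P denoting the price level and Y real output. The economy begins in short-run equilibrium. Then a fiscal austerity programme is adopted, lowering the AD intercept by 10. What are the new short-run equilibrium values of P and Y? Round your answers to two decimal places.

This is a negative demand shock: AD shifts left.
New AD: Y = 756 − 8P.
Set AD = SRAS: 756 − 8P = 6P − 77, so 833 = 14P and P = 59.50.
Substituting into AD, Y = 280.00.

P = 59.50, Y = 280.00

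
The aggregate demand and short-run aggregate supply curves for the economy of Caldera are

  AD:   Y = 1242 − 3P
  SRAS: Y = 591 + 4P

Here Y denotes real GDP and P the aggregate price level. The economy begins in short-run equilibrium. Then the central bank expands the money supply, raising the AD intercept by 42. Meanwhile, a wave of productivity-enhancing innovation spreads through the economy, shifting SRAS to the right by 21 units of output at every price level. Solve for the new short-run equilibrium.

P = 96, Y = 996

After both shocks: AD is Y = 1284 − 3P and SRAS is Y = 612 + 4P.
Setting them equal: 672 = 7P, so P = 96.
Y = 1284 − 3·96 = 996.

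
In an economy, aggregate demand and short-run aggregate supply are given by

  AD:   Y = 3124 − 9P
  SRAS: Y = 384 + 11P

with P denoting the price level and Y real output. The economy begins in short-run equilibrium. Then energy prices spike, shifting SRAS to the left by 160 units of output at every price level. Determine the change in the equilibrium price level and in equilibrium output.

This is a negative supply shock: SRAS shifts left.
New SRAS: Y = 224 + 11P.
Set AD = SRAS: 3124 − 9P = 224 + 11P, so 2900 = 20P and P = 145.
Y = 3124 − 9·145 = 1819.
Initially P = 137, Y = 1891, so ΔP = +8 and ΔY = -72.

ΔP = +8, ΔY = -72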